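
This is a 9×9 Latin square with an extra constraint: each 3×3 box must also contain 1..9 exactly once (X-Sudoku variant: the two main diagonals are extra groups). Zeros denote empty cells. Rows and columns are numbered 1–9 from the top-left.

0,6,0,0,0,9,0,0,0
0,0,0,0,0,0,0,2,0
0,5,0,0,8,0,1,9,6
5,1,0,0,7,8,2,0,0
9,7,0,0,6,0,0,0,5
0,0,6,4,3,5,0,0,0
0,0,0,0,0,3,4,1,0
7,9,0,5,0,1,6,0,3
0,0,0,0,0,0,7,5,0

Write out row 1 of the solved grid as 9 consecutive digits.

r1c9 = 7: row 1 has {6,9}; col 9 has {3,5,6}; box has {1,2,6,9}; anti-diagonal has {1,2,4,6,8,9} → only 7 remains.
r4c4 = 9: row 4 has {1,2,5,7,8}; col 4 has {4,5}; box has {3,4,5,6,7,8}; main diagonal has {4,5,6} → only 9 remains.
r4c9 = 4: row 4 has {1,2,5,7,8,9}; col 9 has {3,5,6,7}; box has {2,5} → only 4 remains.
r5c6 = 2: row 5 has {5,6,7,9}; col 6 has {1,3,5,8,9}; box has {3,4,5,6,7,8,9} → only 2 remains.
r7c3 = 5: row 7 has {1,3,4}; col 3 has {6}; box has {7,9}; anti-diagonal has {1,2,4,6,7,8,9} → only 5 remains.
r8c8 = 8: row 8 has {1,3,5,6,7,9}; col 8 has {1,2,5,9}; box has {1,3,4,5,6,7}; main diagonal has {4,5,6,9} → only 8 remains.
r9c1 = 3: row 9 has {5,7}; col 1 has {5,7,9}; box has {5,7,9}; anti-diagonal has {1,2,4,5,6,7,8,9} → only 3 remains.
r9c9 = 2: row 9 has {3,5,7}; col 9 has {3,4,5,6,7}; box has {1,3,4,5,6,7,8}; main diagonal has {4,5,6,8,9} → only 2 remains.
r1c1 = 1: row 1 has {6,7,9}; col 1 has {3,5,7,9}; box has {5,6}; main diagonal has {2,4,5,6,8,9} → only 1 remains.
r2c2 = 3: row 2 has {2}; col 2 has {1,5,6,7,9}; box has {1,5,6}; main diagonal has {1,2,4,5,6,8,9} → only 3 remains.
r2c9 = 8: row 2 has {2,3}; col 9 has {2,3,4,5,6,7}; box has {1,2,6,7,9} → only 8 remains.
r3c3 = 7: row 3 has {1,5,6,8,9}; col 3 has {5,6}; box has {1,3,5,6}; main diagonal has {1,2,3,4,5,6,8,9} → only 7 remains.
r3c6 = 4: row 3 has {1,5,6,7,8,9}; col 6 has {1,2,3,5,8,9}; box has {8,9} → only 4 remains.
r4c3 = 3: row 4 has {1,2,4,5,7,8,9}; col 3 has {5,6,7}; box has {1,5,6,7,9} → only 3 remains.
r4c8 = 6: row 4 has {1,2,3,4,5,7,8,9}; col 8 has {1,2,5,8,9}; box has {2,4,5} → only 6 remains.
r5c4 = 1: row 5 has {2,5,6,7,9}; col 4 has {4,5,9}; box has {2,3,4,5,6,7,8,9} → only 1 remains.
r5c8 = 3: row 5 has {1,2,5,6,7,9}; col 8 has {1,2,5,6,8,9}; box has {2,4,5,6} → only 3 remains.
r6c8 = 7: row 6 has {3,4,5,6}; col 8 has {1,2,3,5,6,8,9}; box has {2,3,4,5,6} → only 7 remains.
r7c9 = 9: row 7 has {1,3,4,5}; col 9 has {2,3,4,5,6,7,8}; box has {1,2,3,4,5,6,7,8} → only 9 remains.
r9c6 = 6: row 9 has {2,3,5,7}; col 6 has {1,2,3,4,5,8,9}; box has {1,3,5} → only 6 remains.
r1c8 = 4: row 1 has {1,6,7,9}; col 8 has {1,2,3,5,6,7,8,9}; box has {1,2,6,7,8,9} → only 4 remains.
r2c1 = 4: row 2 has {2,3,8}; col 1 has {1,3,5,7,9}; box has {1,3,5,6,7} → only 4 remains.
r2c3 = 9: row 2 has {2,3,4,8}; col 3 has {3,5,6,7}; box has {1,3,4,5,6,7} → only 9 remains.
r2c6 = 7: row 2 has {2,3,4,8,9}; col 6 has {1,2,3,4,5,6,8,9}; box has {4,8,9} → only 7 remains.
r2c7 = 5: row 2 has {2,3,4,7,8,9}; col 7 has {1,2,4,6,7}; box has {1,2,4,6,7,8,9} → only 5 remains.
r3c1 = 2: row 3 has {1,4,5,6,7,8,9}; col 1 has {1,3,4,5,7,9}; box has {1,3,4,5,6,7,9} → only 2 remains.
r3c4 = 3: row 3 has {1,2,4,5,6,7,8,9}; col 4 has {1,4,5,9}; box has {4,7,8,9} → only 3 remains.
r5c7 = 8: row 5 has {1,2,3,5,6,7,9}; col 7 has {1,2,4,5,6,7}; box has {2,3,4,5,6,7} → only 8 remains.
r6c1 = 8: row 6 has {3,4,5,6,7}; col 1 has {1,2,3,4,5,7,9}; box has {1,3,5,6,7,9} → only 8 remains.
r6c2 = 2: row 6 has {3,4,5,6,7,8}; col 2 has {1,3,5,6,7,9}; box has {1,3,5,6,7,8,9} → only 2 remains.
r6c7 = 9: row 6 has {2,3,4,5,6,7,8}; col 7 has {1,2,4,5,6,7,8}; box has {2,3,4,5,6,7,8} → only 9 remains.
r6c9 = 1: row 6 has {2,3,4,5,6,7,8,9}; col 9 has {2,3,4,5,6,7,8,9}; box has {2,3,4,5,6,7,8,9} → only 1 remains.
r7c1 = 6: row 7 has {1,3,4,5,9}; col 1 has {1,2,3,4,5,7,8,9}; box has {3,5,7,9} → only 6 remains.
r7c2 = 8: row 7 has {1,3,4,5,6,9}; col 2 has {1,2,3,5,6,7,9}; box has {3,5,6,7,9} → only 8 remains.
r7c5 = 2: row 7 has {1,3,4,5,6,8,9}; col 5 has {3,6,7,8}; box has {1,3,5,6} → only 2 remains.
r8c5 = 4: row 8 has {1,3,5,6,7,8,9}; col 5 has {2,3,6,7,8}; box has {1,2,3,5,6} → only 4 remains.
r9c2 = 4: row 9 has {2,3,5,6,7}; col 2 has {1,2,3,5,6,7,8,9}; box has {3,5,6,7,8,9} → only 4 remains.
r9c3 = 1: row 9 has {2,3,4,5,6,7}; col 3 has {3,5,6,7,9}; box has {3,4,5,6,7,8,9} → only 1 remains.
r9c4 = 8: row 9 has {1,2,3,4,5,6,7}; col 4 has {1,3,4,5,9}; box has {1,2,3,4,5,6} → only 8 remains.
r9c5 = 9: row 9 has {1,2,3,4,5,6,7,8}; col 5 has {2,3,4,6,7,8}; box has {1,2,3,4,5,6,8} → only 9 remains.
r1c3 = 8: row 1 has {1,4,6,7,9}; col 3 has {1,3,5,6,7,9}; box has {1,2,3,4,5,6,7,9} → only 8 remains.
r1c4 = 2: row 1 has {1,4,6,7,8,9}; col 4 has {1,3,4,5,8,9}; box has {3,4,7,8,9} → only 2 remains.
r1c5 = 5: row 1 has {1,2,4,6,7,8,9}; col 5 has {2,3,4,6,7,8,9}; box has {2,3,4,7,8,9} → only 5 remains.
r1c7 = 3: row 1 has {1,2,4,5,6,7,8,9}; col 7 has {1,2,4,5,6,7,8,9}; box has {1,2,4,5,6,7,8,9} → only 3 remains.

168259347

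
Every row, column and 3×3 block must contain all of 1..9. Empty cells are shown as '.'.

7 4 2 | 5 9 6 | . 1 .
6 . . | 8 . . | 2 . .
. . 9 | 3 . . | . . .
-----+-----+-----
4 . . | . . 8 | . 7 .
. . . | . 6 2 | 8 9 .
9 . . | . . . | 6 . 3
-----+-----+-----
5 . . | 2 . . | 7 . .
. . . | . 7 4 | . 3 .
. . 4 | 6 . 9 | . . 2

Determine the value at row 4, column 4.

9

row 1, column 7 = 3: row 1 has {1,2,4,5,6,7,9}; col 7 has {2,6,7,8}; box has {1,2} → only 3 remains.
row 1, column 9 = 8: row 1 has {1,2,3,4,5,6,7,9}; col 9 has {2,3}; box has {1,2,3} → only 8 remains.
row 8, column 4 = 1: row 8 has {3,4,7}; col 4 has {2,3,5,6,8}; box has {2,4,6,7,9} → only 1 remains.
row 4, column 4 = 9: row 4 has {4,7,8}; col 4 has {1,2,3,5,6,8}; box has {2,6,8} → only 9 remains.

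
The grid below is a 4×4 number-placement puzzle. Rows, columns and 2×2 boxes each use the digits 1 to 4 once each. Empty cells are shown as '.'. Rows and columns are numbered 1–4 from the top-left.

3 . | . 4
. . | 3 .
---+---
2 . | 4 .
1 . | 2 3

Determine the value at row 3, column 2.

3

row 1, column 3 = 1 (sole candidate).
row 2, column 1 = 4 (sole candidate).
row 2, column 4 = 2 (sole candidate).
row 3, column 2 = 3: row 3 has {2,4}; col 2 has {}; box has {1,2} → only 3 remains.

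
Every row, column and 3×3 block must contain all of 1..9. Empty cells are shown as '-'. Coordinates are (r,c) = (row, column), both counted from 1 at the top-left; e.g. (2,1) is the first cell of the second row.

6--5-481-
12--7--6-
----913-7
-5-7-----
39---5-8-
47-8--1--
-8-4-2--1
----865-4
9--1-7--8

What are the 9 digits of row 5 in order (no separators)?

(1,2) = 3: row 1 has {1,4,5,6,8}; col 2 has {2,5,7,8,9}; box has {1,2,6} → only 3 remains.
(1,5) = 2: row 1 has {1,3,4,5,6,8}; col 5 has {7,8,9}; box has {1,4,5,7,9} → only 2 remains.
(1,9) = 9: row 1 has {1,2,3,4,5,6,8}; col 9 has {1,4,7,8}; box has {1,3,6,7,8} → only 9 remains.
(2,4) = 3: row 2 has {1,2,6,7}; col 4 has {1,4,5,7,8}; box has {1,2,4,5,7,9} → only 3 remains.
(2,6) = 8: row 2 has {1,2,3,6,7}; col 6 has {1,2,4,5,6,7}; box has {1,2,3,4,5,7,9} → only 8 remains.
(2,7) = 4: row 2 has {1,2,3,6,7,8}; col 7 has {1,3,5,8}; box has {1,3,6,7,8,9} → only 4 remains.
(2,9) = 5: row 2 has {1,2,3,4,6,7,8}; col 9 has {1,4,7,8,9}; box has {1,3,4,6,7,8,9} → only 5 remains.
(3,2) = 4: row 3 has {1,3,7,9}; col 2 has {2,3,5,7,8,9}; box has {1,2,3,6} → only 4 remains.
(3,4) = 6: row 3 has {1,3,4,7,9}; col 4 has {1,3,4,5,7,8}; box has {1,2,3,4,5,7,8,9} → only 6 remains.
(3,8) = 2: row 3 has {1,3,4,6,7,9}; col 8 has {1,6,8}; box has {1,3,4,5,6,7,8,9} → only 2 remains.
(5,4) = 2: row 5 has {3,5,8,9}; col 4 has {1,3,4,5,6,7,8}; box has {5,7,8} → only 2 remains.
(5,9) = 6: row 5 has {2,3,5,8,9}; col 9 has {1,4,5,7,8,9}; box has {1,8} → only 6 remains.
(8,2) = 1: row 8 has {4,5,6,8}; col 2 has {2,3,4,5,7,8,9}; box has {8,9} → only 1 remains.
(8,4) = 9: row 8 has {1,4,5,6,8}; col 4 has {1,2,3,4,5,6,7,8}; box has {1,2,4,6,7,8} → only 9 remains.
(9,2) = 6: row 9 has {1,7,8,9}; col 2 has {1,2,3,4,5,7,8,9}; box has {1,8,9} → only 6 remains.
(9,7) = 2: row 9 has {1,6,7,8,9}; col 7 has {1,3,4,5,8}; box has {1,4,5,8} → only 2 remains.
(9,8) = 3: row 9 has {1,2,6,7,8,9}; col 8 has {1,2,6,8}; box has {1,2,4,5,8} → only 3 remains.
(1,3) = 7: row 1 has {1,2,3,4,5,6,8,9}; col 3 has {}; box has {1,2,3,4,6} → only 7 remains.
(2,3) = 9: row 2 has {1,2,3,4,5,6,7,8}; col 3 has {7}; box has {1,2,3,4,6,7} → only 9 remains.
(4,7) = 9: row 4 has {5,7}; col 7 has {1,2,3,4,5,8}; box has {1,6,8} → only 9 remains.
(4,8) = 4: row 4 has {5,7,9}; col 8 has {1,2,3,6,8}; box has {1,6,8,9} → only 4 remains.
(5,3) = 1: row 5 has {2,3,5,6,8,9}; col 3 has {7,9}; box has {3,4,5,7,9} → only 1 remains.
(5,5) = 4: row 5 has {1,2,3,5,6,8,9}; col 5 has {2,7,8,9}; box has {2,5,7,8} → only 4 remains.
(5,7) = 7: row 5 has {1,2,3,4,5,6,8,9}; col 7 has {1,2,3,4,5,8,9}; box has {1,4,6,8,9} → only 7 remains.

391245786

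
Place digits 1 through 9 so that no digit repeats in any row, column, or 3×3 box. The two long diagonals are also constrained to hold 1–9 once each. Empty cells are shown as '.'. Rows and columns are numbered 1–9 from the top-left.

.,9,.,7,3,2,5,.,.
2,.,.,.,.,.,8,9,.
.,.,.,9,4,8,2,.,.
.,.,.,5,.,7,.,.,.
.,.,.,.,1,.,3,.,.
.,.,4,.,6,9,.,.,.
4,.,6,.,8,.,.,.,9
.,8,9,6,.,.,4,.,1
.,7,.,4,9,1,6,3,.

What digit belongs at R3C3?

3

R1C9 = 4 (sole candidate).
R2C4 = 1 (sole candidate).
R2C5 = 5 (sole candidate).
R2C6 = 6 (sole candidate).
R4C5 = 2 (sole candidate).
R5C4 = 8 (sole candidate).
R5C6 = 4 (sole candidate).
R6C4 = 3 (sole candidate).
R7C4 = 2 (sole candidate).
R7C7 = 7 (sole candidate).
R7C8 = 5 (sole candidate).
R8C5 = 7 (sole candidate).
R8C8 = 2 (sole candidate).
R9C1 = 5 (sole candidate).
R9C3 = 2 (sole candidate).
R9C9 = 8 (sole candidate).
R1C1 = 6 (sole candidate).
R1C8 = 1 (sole candidate).
R3C3 = 3: row 3 has {2,4,8,9}; col 3 has {2,4,6,9}; box has {2,6,9}; main diagonal has {1,2,5,6,7,8,9} → only 3 remains.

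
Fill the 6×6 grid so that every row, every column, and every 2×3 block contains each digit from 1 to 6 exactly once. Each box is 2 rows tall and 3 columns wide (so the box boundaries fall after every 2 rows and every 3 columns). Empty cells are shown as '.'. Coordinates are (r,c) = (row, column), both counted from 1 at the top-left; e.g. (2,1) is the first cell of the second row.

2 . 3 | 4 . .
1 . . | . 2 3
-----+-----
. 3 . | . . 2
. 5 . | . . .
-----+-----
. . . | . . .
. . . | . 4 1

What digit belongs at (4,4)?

1

(1,2) = 6 (sole candidate).
(1,6) = 5 (sole candidate).
(2,2) = 4 (sole candidate).
(2,3) = 5 (sole candidate).
(2,4) = 6 (sole candidate).
(5,6) = 6 (sole candidate).
(6,2) = 2 (sole candidate).
(6,3) = 6 (sole candidate).
(1,5) = 1 (sole candidate).
(4,6) = 4 (sole candidate).
(5,2) = 1 (sole candidate).
(5,3) = 4 (sole candidate).
(3,3) = 1 (sole candidate).
(3,4) = 5 (sole candidate).
(3,5) = 6 (sole candidate).
(4,1) = 6 (sole candidate).
(4,3) = 2 (sole candidate).
(4,5) = 3 (sole candidate).
(5,5) = 5 (sole candidate).
(6,4) = 3 (sole candidate).
(3,1) = 4 (sole candidate).
(4,4) = 1: row 4 has {2,3,4,5,6}; col 4 has {3,4,5,6}; box has {2,3,4,5,6} → only 1 remains.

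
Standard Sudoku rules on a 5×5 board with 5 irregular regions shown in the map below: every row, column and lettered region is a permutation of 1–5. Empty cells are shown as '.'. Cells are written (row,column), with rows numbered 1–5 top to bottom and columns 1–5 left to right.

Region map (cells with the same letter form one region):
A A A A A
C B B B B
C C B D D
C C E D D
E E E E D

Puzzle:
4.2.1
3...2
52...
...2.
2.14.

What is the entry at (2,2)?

(4,1) = 1: row 4 has {2}; col 1 has {2,3,4,5}; region has {2,3,5} → only 1 remains.
(4,2) = 4: row 4 has {1,2}; col 2 has {2}; region has {1,2,3,5} → only 4 remains.
(2,3) = 4: in row 2, 4 can only go here (every other open cell in that row sees a 4).
(3,3) = 3: row 3 has {2,5}; col 3 has {1,2,4}; region has {2,4} → only 3 remains.
(3,4) = 1: row 3 has {2,3,5}; col 4 has {2,4}; region has {2} → only 1 remains.
(3,5) = 4: row 3 has {1,2,3,5}; col 5 has {1,2}; region has {1,2} → only 4 remains.
(4,3) = 5: row 4 has {1,2,4}; col 3 has {1,2,3,4}; region has {1,2,4} → only 5 remains.
(4,5) = 3: row 4 has {1,2,4,5}; col 5 has {1,2,4}; region has {1,2,4} → only 3 remains.
(5,2) = 3: row 5 has {1,2,4}; col 2 has {2,4}; region has {1,2,4,5} → only 3 remains.
(5,5) = 5: row 5 has {1,2,3,4}; col 5 has {1,2,3,4}; region has {1,2,3,4} → only 5 remains.
(1,2) = 5: row 1 has {1,2,4}; col 2 has {2,3,4}; region has {1,2,4} → only 5 remains.
(1,4) = 3: row 1 has {1,2,4,5}; col 4 has {1,2,4}; region has {1,2,4,5} → only 3 remains.
(2,2) = 1: row 2 has {2,3,4}; col 2 has {2,3,4,5}; region has {2,3,4} → only 1 remains.

1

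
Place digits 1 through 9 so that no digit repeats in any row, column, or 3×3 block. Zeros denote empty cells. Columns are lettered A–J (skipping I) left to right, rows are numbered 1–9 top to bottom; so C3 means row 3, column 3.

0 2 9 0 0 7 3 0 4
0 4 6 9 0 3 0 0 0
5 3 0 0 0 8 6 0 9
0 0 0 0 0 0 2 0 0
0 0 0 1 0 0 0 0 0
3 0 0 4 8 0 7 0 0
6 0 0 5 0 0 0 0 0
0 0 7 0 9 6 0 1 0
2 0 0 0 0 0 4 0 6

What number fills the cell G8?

5

D1 = 6 (sole candidate).
C3 = 1 (sole candidate).
D3 = 2 (sole candidate).
E3 = 4 (sole candidate).
H3 = 7 (sole candidate).
F9 = 1 (sole candidate).
A1 = 8 (sole candidate).
H1 = 5 (sole candidate).
A2 = 7 (sole candidate).
A8 = 4 (sole candidate).
E1 = 1 (sole candidate).
E2 = 5 (sole candidate).
A5 = 9 (sole candidate).
A4 = 1 (sole candidate).
J6 = 1 (hidden single in row 6).
G2 = 1 (hidden single in row 2).
B7 = 1 (hidden single in row 7).
F7 = 4 (hidden single in row 7).
J8 = 2 (hidden single in row 8).
J2 = 8 (sole candidate).
H2 = 2 (sole candidate).
E7 = 2 (hidden single in row 7).
J7 = 7 (hidden single in row 7).
D8 = 3 (hidden single in row 8).
D4 = 7 (sole candidate).
D9 = 8 (sole candidate).
E9 = 7 (sole candidate).
B5 = 7 (hidden single in row 5).
B9 = 9 (hidden single in column 2).
H9 = 3 (sole candidate).
C9 = 5 (sole candidate).
C6 = 2 (sole candidate).
B8 = 8 (sole candidate).
G8 = 5: row 8 has {1,2,3,4,6,7,8,9}; col 7 has {1,2,3,4,6,7}; box has {1,2,3,4,6,7} → only 5 remains.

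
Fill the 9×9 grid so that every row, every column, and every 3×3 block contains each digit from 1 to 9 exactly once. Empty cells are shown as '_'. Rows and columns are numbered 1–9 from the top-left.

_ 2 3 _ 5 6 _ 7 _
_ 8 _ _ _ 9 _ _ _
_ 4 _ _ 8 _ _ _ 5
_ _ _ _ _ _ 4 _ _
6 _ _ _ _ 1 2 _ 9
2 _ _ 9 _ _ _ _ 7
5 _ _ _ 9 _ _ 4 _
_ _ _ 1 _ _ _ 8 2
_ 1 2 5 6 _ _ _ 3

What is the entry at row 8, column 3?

row 1, column 4 = 4 (sole candidate).
row 9, column 8 = 9 (sole candidate).
row 9, column 7 = 7 (sole candidate).
row 2, column 9 = 4 (hidden single in row 2).
row 2, column 3 = 5 (hidden single in row 2).
row 8, column 7 = 5 (hidden single in row 8).
row 4, column 4 = 6 (hidden single in column 4).
row 2, column 5 = 1 (hidden single in column 5).
row 2, column 1 = 7 (sole candidate).
row 4, column 5 = 2 (hidden single in column 5).
row 7, column 9 = 6 (hidden single in column 9).
row 7, column 7 = 1 (sole candidate).
row 8, column 2 = 6 (hidden single in column 2).
row 4, column 2 = 9 (hidden single in column 2).
row 3, column 3 = 6 (hidden single in column 3).
row 8, column 3 = 9: in column 3, 9 can only go here (every other open cell in that column sees a 9).

9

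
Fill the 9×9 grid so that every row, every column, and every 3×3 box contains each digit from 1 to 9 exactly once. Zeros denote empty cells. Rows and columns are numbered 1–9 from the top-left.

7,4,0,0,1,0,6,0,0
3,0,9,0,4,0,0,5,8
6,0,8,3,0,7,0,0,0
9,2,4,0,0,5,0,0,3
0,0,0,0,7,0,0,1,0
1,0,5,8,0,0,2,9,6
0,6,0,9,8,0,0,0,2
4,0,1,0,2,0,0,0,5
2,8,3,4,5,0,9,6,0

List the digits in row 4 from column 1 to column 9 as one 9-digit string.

row 1, column 3 = 2: row 1 has {1,4,6,7}; col 3 has {1,3,4,5,8,9}; box has {3,4,6,7,8,9} → only 2 remains.
row 1, column 4 = 5: row 1 has {1,2,4,6,7}; col 4 has {3,4,8,9}; box has {1,3,4,7} → only 5 remains.
row 1, column 8 = 3: row 1 has {1,2,4,5,6,7}; col 8 has {1,5,6,9}; box has {5,6,8} → only 3 remains.
row 1, column 9 = 9: row 1 has {1,2,3,4,5,6,7}; col 9 has {2,3,5,6,8}; box has {3,5,6,8} → only 9 remains.
row 2, column 2 = 1: row 2 has {3,4,5,8,9}; col 2 has {2,4,6,8}; box has {2,3,4,6,7,8,9} → only 1 remains.
row 2, column 7 = 7: row 2 has {1,3,4,5,8,9}; col 7 has {2,6,9}; box has {3,5,6,8,9} → only 7 remains.
row 3, column 2 = 5: row 3 has {3,6,7,8}; col 2 has {1,2,4,6,8}; box has {1,2,3,4,6,7,8,9} → only 5 remains.
row 3, column 5 = 9: row 3 has {3,5,6,7,8}; col 5 has {1,2,4,5,7,8}; box has {1,3,4,5,7} → only 9 remains.
row 4, column 5 = 6: row 4 has {2,3,4,5,9}; col 5 has {1,2,4,5,7,8,9}; box has {5,7,8} → only 6 remains.
row 4, column 7 = 8: row 4 has {2,3,4,5,6,9}; col 7 has {2,6,7,9}; box has {1,2,3,6,9} → only 8 remains.
row 4, column 8 = 7: row 4 has {2,3,4,5,6,8,9}; col 8 has {1,3,5,6,9}; box has {1,2,3,6,8,9} → only 7 remains.
row 5, column 1 = 8: row 5 has {1,7}; col 1 has {1,2,3,4,6,7,9}; box has {1,2,4,5,9} → only 8 remains.
row 5, column 2 = 3: row 5 has {1,7,8}; col 2 has {1,2,4,5,6,8}; box has {1,2,4,5,8,9} → only 3 remains.
row 5, column 3 = 6: row 5 has {1,3,7,8}; col 3 has {1,2,3,4,5,8,9}; box has {1,2,3,4,5,8,9} → only 6 remains.
row 5, column 4 = 2: row 5 has {1,3,6,7,8}; col 4 has {3,4,5,8,9}; box has {5,6,7,8} → only 2 remains.
row 5, column 9 = 4: row 5 has {1,2,3,6,7,8}; col 9 has {2,3,5,6,8,9}; box has {1,2,3,6,7,8,9} → only 4 remains.
row 6, column 2 = 7: row 6 has {1,2,5,6,8,9}; col 2 has {1,2,3,4,5,6,8}; box has {1,2,3,4,5,6,8,9} → only 7 remains.
row 6, column 5 = 3: row 6 has {1,2,5,6,7,8,9}; col 5 has {1,2,4,5,6,7,8,9}; box has {2,5,6,7,8} → only 3 remains.
row 6, column 6 = 4: row 6 has {1,2,3,5,6,7,8,9}; col 6 has {5,7}; box has {2,3,5,6,7,8} → only 4 remains.
row 7, column 1 = 5: row 7 has {2,6,8,9}; col 1 has {1,2,3,4,6,7,8,9}; box has {1,2,3,4,6,8} → only 5 remains.
row 7, column 3 = 7: row 7 has {2,5,6,8,9}; col 3 has {1,2,3,4,5,6,8,9}; box has {1,2,3,4,5,6,8} → only 7 remains.
row 7, column 8 = 4: row 7 has {2,5,6,7,8,9}; col 8 has {1,3,5,6,7,9}; box has {2,5,6,9} → only 4 remains.
row 8, column 2 = 9: row 8 has {1,2,4,5}; col 2 has {1,2,3,4,5,6,7,8}; box has {1,2,3,4,5,6,7,8} → only 9 remains.
row 8, column 7 = 3: row 8 has {1,2,4,5,9}; col 7 has {2,6,7,8,9}; box has {2,4,5,6,9} → only 3 remains.
row 8, column 8 = 8: row 8 has {1,2,3,4,5,9}; col 8 has {1,3,4,5,6,7,9}; box has {2,3,4,5,6,9} → only 8 remains.
row 9, column 6 = 1: row 9 has {2,3,4,5,6,8,9}; col 6 has {4,5,7}; box has {2,4,5,8,9} → only 1 remains.
row 9, column 9 = 7: row 9 has {1,2,3,4,5,6,8,9}; col 9 has {2,3,4,5,6,8,9}; box has {2,3,4,5,6,8,9} → only 7 remains.
row 1, column 6 = 8: row 1 has {1,2,3,4,5,6,7,9}; col 6 has {1,4,5,7}; box has {1,3,4,5,7,9} → only 8 remains.
row 2, column 4 = 6: row 2 has {1,3,4,5,7,8,9}; col 4 has {2,3,4,5,8,9}; box has {1,3,4,5,7,8,9} → only 6 remains.
row 2, column 6 = 2: row 2 has {1,3,4,5,6,7,8,9}; col 6 has {1,4,5,7,8}; box has {1,3,4,5,6,7,8,9} → only 2 remains.
row 3, column 8 = 2: row 3 has {3,5,6,7,8,9}; col 8 has {1,3,4,5,6,7,8,9}; box has {3,5,6,7,8,9} → only 2 remains.
row 3, column 9 = 1: row 3 has {2,3,5,6,7,8,9}; col 9 has {2,3,4,5,6,7,8,9}; box has {2,3,5,6,7,8,9} → only 1 remains.
row 4, column 4 = 1: row 4 has {2,3,4,5,6,7,8,9}; col 4 has {2,3,4,5,6,8,9}; box has {2,3,4,5,6,7,8} → only 1 remains.

924165873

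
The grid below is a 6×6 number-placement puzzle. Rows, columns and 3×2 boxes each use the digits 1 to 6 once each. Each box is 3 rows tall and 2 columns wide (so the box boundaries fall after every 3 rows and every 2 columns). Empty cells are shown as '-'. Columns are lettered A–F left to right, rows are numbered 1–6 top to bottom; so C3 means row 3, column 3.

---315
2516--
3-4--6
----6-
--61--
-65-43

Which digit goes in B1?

4

B1 = 4: row 1 has {1,3,5}; col 2 has {5,6}; box has {2,3,5} → only 4 remains.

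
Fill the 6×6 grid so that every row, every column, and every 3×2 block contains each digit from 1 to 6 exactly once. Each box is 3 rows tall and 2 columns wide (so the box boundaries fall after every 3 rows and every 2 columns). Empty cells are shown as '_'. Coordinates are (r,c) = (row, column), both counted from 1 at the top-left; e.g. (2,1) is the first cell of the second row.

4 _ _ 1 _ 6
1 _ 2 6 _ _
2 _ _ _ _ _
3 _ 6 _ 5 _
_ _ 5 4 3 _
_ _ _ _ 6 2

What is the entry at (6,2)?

(1,3) = 3: row 1 has {1,4,6}; col 3 has {2,5,6}; box has {1,2,6} → only 3 remains.
(1,5) = 2: row 1 has {1,3,4,6}; col 5 has {3,5,6}; box has {6} → only 2 remains.
(2,5) = 4: row 2 has {1,2,6}; col 5 has {2,3,5,6}; box has {2,6} → only 4 remains.
(3,3) = 4: row 3 has {2}; col 3 has {2,3,5,6}; box has {1,2,3,6} → only 4 remains.
(3,4) = 5: row 3 has {2,4}; col 4 has {1,4,6}; box has {1,2,3,4,6} → only 5 remains.
(3,5) = 1: row 3 has {2,4,5}; col 5 has {2,3,4,5,6}; box has {2,4,6} → only 1 remains.
(3,6) = 3: row 3 has {1,2,4,5}; col 6 has {2,6}; box has {1,2,4,6} → only 3 remains.
(4,4) = 2: row 4 has {3,5,6}; col 4 has {1,4,5,6}; box has {4,5,6} → only 2 remains.
(5,1) = 6: row 5 has {3,4,5}; col 1 has {1,2,3,4}; box has {3} → only 6 remains.
(5,6) = 1: row 5 has {3,4,5,6}; col 6 has {2,3,6}; box has {2,3,5,6} → only 1 remains.
(6,1) = 5: row 6 has {2,6}; col 1 has {1,2,3,4,6}; box has {3,6} → only 5 remains.
(6,3) = 1: row 6 has {2,5,6}; col 3 has {2,3,4,5,6}; box has {2,4,5,6} → only 1 remains.
(6,4) = 3: row 6 has {1,2,5,6}; col 4 has {1,2,4,5,6}; box has {1,2,4,5,6} → only 3 remains.
(1,2) = 5: row 1 has {1,2,3,4,6}; col 2 has {}; box has {1,2,4} → only 5 remains.
(2,2) = 3: row 2 has {1,2,4,6}; col 2 has {5}; box has {1,2,4,5} → only 3 remains.
(2,6) = 5: row 2 has {1,2,3,4,6}; col 6 has {1,2,3,6}; box has {1,2,3,4,6} → only 5 remains.
(3,2) = 6: row 3 has {1,2,3,4,5}; col 2 has {3,5}; box has {1,2,3,4,5} → only 6 remains.
(4,6) = 4: row 4 has {2,3,5,6}; col 6 has {1,2,3,5,6}; box has {1,2,3,5,6} → only 4 remains.
(5,2) = 2: row 5 has {1,3,4,5,6}; col 2 has {3,5,6}; box has {3,5,6} → only 2 remains.
(6,2) = 4: row 6 has {1,2,3,5,6}; col 2 has {2,3,5,6}; box has {2,3,5,6} → only 4 remains.

4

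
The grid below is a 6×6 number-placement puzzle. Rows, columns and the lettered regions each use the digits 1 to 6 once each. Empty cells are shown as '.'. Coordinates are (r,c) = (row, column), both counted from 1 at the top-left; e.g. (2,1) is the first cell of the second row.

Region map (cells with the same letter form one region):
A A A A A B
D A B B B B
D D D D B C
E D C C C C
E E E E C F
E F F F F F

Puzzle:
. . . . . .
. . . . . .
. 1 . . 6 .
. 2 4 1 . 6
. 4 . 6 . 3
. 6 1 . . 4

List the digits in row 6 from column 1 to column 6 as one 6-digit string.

(2,1) = 6 (hidden single in row 2).
(1,3) = 6 (hidden single in row 1).
(3,6) = 2 (hidden single in row 3).
(5,5) = 5 (sole candidate).
(6,5) = 2: row 6 has {1,4,6}; col 5 has {5,6}; region has {1,3,4,6} → only 2 remains.
(4,5) = 3 (sole candidate).
(5,3) = 2 (sole candidate).
(6,4) = 5: row 6 has {1,2,4,6}; col 4 has {1,6}; region has {1,2,3,4,6} → only 5 remains.
(4,1) = 5 (sole candidate).
(5,1) = 1 (sole candidate).
(6,1) = 3: row 6 has {1,2,4,5,6}; col 1 has {1,5,6}; region has {1,2,4,5,6} → only 3 remains.

361524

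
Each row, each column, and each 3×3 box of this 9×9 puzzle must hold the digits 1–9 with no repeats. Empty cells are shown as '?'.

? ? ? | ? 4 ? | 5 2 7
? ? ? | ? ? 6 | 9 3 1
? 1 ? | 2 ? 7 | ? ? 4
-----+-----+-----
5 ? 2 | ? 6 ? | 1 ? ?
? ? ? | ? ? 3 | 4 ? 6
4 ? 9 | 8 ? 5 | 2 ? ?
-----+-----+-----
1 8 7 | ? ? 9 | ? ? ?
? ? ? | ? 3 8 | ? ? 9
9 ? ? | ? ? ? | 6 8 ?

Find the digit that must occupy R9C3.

R1C6 = 1 (sole candidate).
R2C4 = 5 (sole candidate).
R2C5 = 8 (sole candidate).
R3C5 = 9 (sole candidate).
R3C7 = 8 (sole candidate).
R3C8 = 6 (sole candidate).
R4C6 = 4 (sole candidate).
R5C2 = 7 (sole candidate).
R6C8 = 7 (sole candidate).
R6C9 = 3 (sole candidate).
R7C7 = 3 (sole candidate).
R8C7 = 7 (sole candidate).
R9C6 = 2 (sole candidate).
R9C9 = 5 (sole candidate).
R1C4 = 3 (sole candidate).
R2C3 = 4 (sole candidate).
R3C1 = 3 (sole candidate).
R3C3 = 5 (sole candidate).
R4C2 = 3 (sole candidate).
R4C8 = 9 (sole candidate).
R4C9 = 8 (sole candidate).
R5C1 = 8 (sole candidate).
R5C3 = 1 (sole candidate).
R5C4 = 9 (sole candidate).
R5C5 = 2 (sole candidate).
R5C8 = 5 (sole candidate).
R6C2 = 6 (sole candidate).
R6C5 = 1 (sole candidate).
R7C5 = 5 (sole candidate).
R7C8 = 4 (sole candidate).
R7C9 = 2 (sole candidate).
R8C3 = 6 (sole candidate).
R8C8 = 1 (sole candidate).
R9C2 = 4 (sole candidate).
R9C3 = 3: row 9 has {2,4,5,6,8,9}; col 3 has {1,2,4,5,6,7,9}; box has {1,4,6,7,8,9} → only 3 remains.

3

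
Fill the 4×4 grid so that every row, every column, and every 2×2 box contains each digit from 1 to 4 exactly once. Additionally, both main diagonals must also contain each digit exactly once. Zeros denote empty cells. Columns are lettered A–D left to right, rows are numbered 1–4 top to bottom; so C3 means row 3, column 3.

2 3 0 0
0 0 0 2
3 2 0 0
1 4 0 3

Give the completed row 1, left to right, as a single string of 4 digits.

2314

D1 = 4: row 1 has {2,3}; col 4 has {2,3}; box has {2}; anti-diagonal has {1,2} → only 4 remains.
A2 = 4: row 2 has {2}; col 1 has {1,2,3}; box has {2,3} → only 4 remains.
B2 = 1: row 2 has {2,4}; col 2 has {2,3,4}; box has {2,3,4}; main diagonal has {2,3} → only 1 remains.
C2 = 3: row 2 has {1,2,4}; col 3 has {}; box has {2,4}; anti-diagonal has {1,2,4} → only 3 remains.
C3 = 4: row 3 has {2,3}; col 3 has {3}; box has {3}; main diagonal has {1,2,3} → only 4 remains.
D3 = 1: row 3 has {2,3,4}; col 4 has {2,3,4}; box has {3,4} → only 1 remains.
C4 = 2: row 4 has {1,3,4}; col 3 has {3,4}; box has {1,3,4} → only 2 remains.
C1 = 1: row 1 has {2,3,4}; col 3 has {2,3,4}; box has {2,3,4} → only 1 remains.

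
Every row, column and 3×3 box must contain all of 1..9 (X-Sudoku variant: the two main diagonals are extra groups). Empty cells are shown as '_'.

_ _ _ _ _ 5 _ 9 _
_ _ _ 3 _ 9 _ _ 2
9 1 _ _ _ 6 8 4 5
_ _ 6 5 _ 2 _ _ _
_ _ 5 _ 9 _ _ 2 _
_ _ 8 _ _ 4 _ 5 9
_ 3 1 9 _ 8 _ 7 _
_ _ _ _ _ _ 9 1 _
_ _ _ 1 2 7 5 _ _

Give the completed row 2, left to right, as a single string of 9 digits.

r2c8 = 6: row 2 has {2,3,9}; col 8 has {1,2,4,5,7,9}; box has {2,4,5,8,9}; anti-diagonal has {1,2,8,9} → only 6 remains.
r3c5 = 7 (sole candidate).
r6c4 = 7 (sole candidate).
r8c6 = 3 (sole candidate).
r9c1 = 4 (sole candidate).
r9c3 = 9 (sole candidate).
r1c9 = 3 (sole candidate).
r3c4 = 2 (sole candidate).
r5c6 = 1 (sole candidate).
r6c2 = 2 (sole candidate).
r8c2 = 5 (sole candidate).
r3c3 = 3 (sole candidate).
r2c1 = 5: in row 2, 5 can only go here (every other open cell in that row sees a 5).
r4c2 = 9 (hidden single in row 4).
r7c5 = 5 (hidden single in row 7).
r7c9 = 4 (hidden single in row 7).
r4c7 = 4 (hidden single in row 4).
r5c2 = 4 (hidden single in row 5).
r9c8 = 3 (hidden single in row 9).
r4c8 = 8 (sole candidate).
r4c5 = 3 (sole candidate).
r6c5 = 6 (sole candidate).
r8c5 = 4 (sole candidate).
r5c4 = 8 (sole candidate).
r8c4 = 6 (sole candidate).
r8c9 = 8 (sole candidate).
r9c9 = 6 (sole candidate).
r1c4 = 4 (sole candidate).
r5c9 = 7 (sole candidate).
r7c7 = 2 (sole candidate).
r9c2 = 8 (sole candidate).
r2c2 = 7: row 2 has {2,3,5,6,9}; col 2 has {1,2,3,4,5,8,9}; box has {1,3,5,9}; main diagonal has {1,2,3,4,5,6,9} → only 7 remains.
r2c3 = 4: row 2 has {2,3,5,6,7,9}; col 3 has {1,3,5,6,8,9}; box has {1,3,5,7,9} → only 4 remains.
r2c7 = 1: row 2 has {2,3,4,5,6,7,9}; col 7 has {2,4,5,8,9}; box has {2,3,4,5,6,8,9} → only 1 remains.
r4c9 = 1 (sole candidate).
r5c1 = 3 (sole candidate).
r5c7 = 6 (sole candidate).
r6c1 = 1 (sole candidate).
r6c7 = 3 (sole candidate).
r7c1 = 6 (sole candidate).
r1c1 = 8 (sole candidate).
r1c2 = 6 (sole candidate).
r1c3 = 2 (sole candidate).
r1c5 = 1 (sole candidate).
r1c7 = 7 (sole candidate).
r2c5 = 8: row 2 has {1,2,3,4,5,6,7,9}; col 5 has {1,2,3,4,5,6,7,9}; box has {1,2,3,4,5,6,7,9} → only 8 remains.

574389162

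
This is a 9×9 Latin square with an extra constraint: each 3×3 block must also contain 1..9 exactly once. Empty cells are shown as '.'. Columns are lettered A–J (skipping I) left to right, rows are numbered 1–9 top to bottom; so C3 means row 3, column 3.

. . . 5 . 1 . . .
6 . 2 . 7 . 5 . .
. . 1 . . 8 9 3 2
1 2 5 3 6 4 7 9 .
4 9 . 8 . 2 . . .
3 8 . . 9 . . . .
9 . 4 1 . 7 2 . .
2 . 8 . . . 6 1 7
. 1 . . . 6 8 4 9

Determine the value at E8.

3

G1 = 4 (sole candidate).
H2 = 8 (sole candidate).
J2 = 1 (sole candidate).
E3 = 4 (sole candidate).
J4 = 8 (sole candidate).
D6 = 7 (sole candidate).
F6 = 5 (sole candidate).
G6 = 1 (sole candidate).
H7 = 5 (sole candidate).
J7 = 3 (sole candidate).
D9 = 2 (sole candidate).
J1 = 6 (sole candidate).
D2 = 9 (sole candidate).
F2 = 3 (sole candidate).
D3 = 6 (sole candidate).
E5 = 1 (sole candidate).
G5 = 3 (sole candidate).
H5 = 6 (sole candidate).
J5 = 5 (sole candidate).
C6 = 6 (sole candidate).
H6 = 2 (sole candidate).
J6 = 4 (sole candidate).
B7 = 6 (sole candidate).
E7 = 8 (sole candidate).
D8 = 4 (sole candidate).
F8 = 9 (sole candidate).
E1 = 2 (sole candidate).
H1 = 7 (sole candidate).
B2 = 4 (sole candidate).
C5 = 7 (sole candidate).
C9 = 3 (sole candidate).
E9 = 5 (sole candidate).
A1 = 8 (sole candidate).
B1 = 3 (sole candidate).
C1 = 9 (sole candidate).
B8 = 5 (sole candidate).
E8 = 3: row 8 has {1,2,4,5,6,7,8,9}; col 5 has {1,2,4,5,6,7,8,9}; box has {1,2,4,5,6,7,8,9} → only 3 remains.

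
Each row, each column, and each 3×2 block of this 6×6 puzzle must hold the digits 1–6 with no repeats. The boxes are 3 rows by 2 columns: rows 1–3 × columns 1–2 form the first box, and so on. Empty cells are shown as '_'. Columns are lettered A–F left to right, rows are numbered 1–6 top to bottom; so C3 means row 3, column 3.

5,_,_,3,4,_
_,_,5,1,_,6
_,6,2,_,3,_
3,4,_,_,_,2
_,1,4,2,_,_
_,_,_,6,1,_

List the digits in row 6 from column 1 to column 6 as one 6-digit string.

253614

B1 = 2: row 1 has {3,4,5}; col 2 has {1,4,6}; box has {5,6} → only 2 remains.
C1 = 6: row 1 has {2,3,4,5}; col 3 has {2,4,5}; box has {1,2,3,5} → only 6 remains.
F1 = 1: row 1 has {2,3,4,5,6}; col 6 has {2,6}; box has {3,4,6} → only 1 remains.
A2 = 4: row 2 has {1,5,6}; col 1 has {3,5}; box has {2,5,6} → only 4 remains.
B2 = 3: row 2 has {1,4,5,6}; col 2 has {1,2,4,6}; box has {2,4,5,6} → only 3 remains.
E2 = 2: row 2 has {1,3,4,5,6}; col 5 has {1,3,4}; box has {1,3,4,6} → only 2 remains.
A3 = 1: row 3 has {2,3,6}; col 1 has {3,4,5}; box has {2,3,4,5,6} → only 1 remains.
D3 = 4: row 3 has {1,2,3,6}; col 4 has {1,2,3,6}; box has {1,2,3,5,6} → only 4 remains.
F3 = 5: row 3 has {1,2,3,4,6}; col 6 has {1,2,6}; box has {1,2,3,4,6} → only 5 remains.
C4 = 1: row 4 has {2,3,4}; col 3 has {2,4,5,6}; box has {2,4,6} → only 1 remains.
D4 = 5: row 4 has {1,2,3,4}; col 4 has {1,2,3,4,6}; box has {1,2,4,6} → only 5 remains.
E4 = 6: row 4 has {1,2,3,4,5}; col 5 has {1,2,3,4}; box has {1,2} → only 6 remains.
A5 = 6: row 5 has {1,2,4}; col 1 has {1,3,4,5}; box has {1,3,4} → only 6 remains.
E5 = 5: row 5 has {1,2,4,6}; col 5 has {1,2,3,4,6}; box has {1,2,6} → only 5 remains.
F5 = 3: row 5 has {1,2,4,5,6}; col 6 has {1,2,5,6}; box has {1,2,5,6} → only 3 remains.
A6 = 2: row 6 has {1,6}; col 1 has {1,3,4,5,6}; box has {1,3,4,6} → only 2 remains.
B6 = 5: row 6 has {1,2,6}; col 2 has {1,2,3,4,6}; box has {1,2,3,4,6} → only 5 remains.
C6 = 3: row 6 has {1,2,5,6}; col 3 has {1,2,4,5,6}; box has {1,2,4,5,6} → only 3 remains.
F6 = 4: row 6 has {1,2,3,5,6}; col 6 has {1,2,3,5,6}; box has {1,2,3,5,6} → only 4 remains.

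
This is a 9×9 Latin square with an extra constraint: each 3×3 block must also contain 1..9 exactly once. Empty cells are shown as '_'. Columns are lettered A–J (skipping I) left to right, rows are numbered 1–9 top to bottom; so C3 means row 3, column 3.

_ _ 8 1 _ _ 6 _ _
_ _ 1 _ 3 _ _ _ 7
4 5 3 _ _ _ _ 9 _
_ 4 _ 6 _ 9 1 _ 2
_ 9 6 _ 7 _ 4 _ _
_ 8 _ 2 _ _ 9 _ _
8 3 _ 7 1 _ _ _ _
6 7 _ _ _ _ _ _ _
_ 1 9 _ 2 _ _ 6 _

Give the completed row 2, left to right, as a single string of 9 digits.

B1 = 2 (sole candidate).
A2 = 9: row 2 has {1,3,7}; col 1 has {4,6,8}; box has {1,2,3,4,5,8} → only 9 remains.
B2 = 6: row 2 has {1,3,7,9}; col 2 has {1,2,3,4,5,7,8,9}; box has {1,2,3,4,5,8,9} → only 6 remains.
D3 = 8 (sole candidate).
E3 = 6 (sole candidate).
G3 = 2 (sole candidate).
J3 = 1 (sole candidate).
G7 = 5 (sole candidate).
A9 = 5 (sole candidate).
A1 = 7 (sole candidate).
G2 = 8: row 2 has {1,3,6,7,9}; col 7 has {1,2,4,5,6,9}; box has {1,2,6,7,9} → only 8 remains.
F3 = 7 (sole candidate).
A4 = 3 (sole candidate).
A6 = 1 (sole candidate).
G8 = 3 (sole candidate).
G9 = 7 (sole candidate).
A5 = 2 (sole candidate).
E1 = 9 (hidden single in row 1).
F2 = 2: in row 2, 2 can only go here (every other open cell in that row sees a 2).
F5 = 1 (hidden single in row 5).
J6 = 6 (hidden single in row 6).
J7 = 9 (hidden single in row 7).
F7 = 6 (hidden single in row 7).
H8 = 1 (hidden single in row 8).
D8 = 9 (hidden single in row 8).
C8 = 2 (hidden single in row 8).
C7 = 4 (sole candidate).
H7 = 2 (sole candidate).
E4 = 8 (hidden single in box 5).
H5 = 8 (hidden single in column 8).
Singles propagation stalls; D2 is still open with candidates {4,5}.
  Try D2 = 4: this forces F1=5, H2=5, H4=7, H6=3, D9=3; then row 5 has no cell left for 3 — contradiction.
So D2 = 5.
F1 = 4 (sole candidate).
H2 = 4: row 2 has {1,2,3,5,6,7,8,9}; col 8 has {1,2,6,8,9}; box has {1,2,6,7,8,9} → only 4 remains.

961532847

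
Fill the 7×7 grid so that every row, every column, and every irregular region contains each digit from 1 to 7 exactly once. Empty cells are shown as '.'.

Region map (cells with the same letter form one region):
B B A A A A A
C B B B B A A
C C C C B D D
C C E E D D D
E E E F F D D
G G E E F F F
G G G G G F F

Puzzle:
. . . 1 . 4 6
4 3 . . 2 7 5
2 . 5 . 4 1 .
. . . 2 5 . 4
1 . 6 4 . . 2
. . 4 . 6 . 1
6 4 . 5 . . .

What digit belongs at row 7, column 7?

3

row 1, column 5 = 3 (sole candidate).
row 2, column 3 = 1 (sole candidate).
row 2, column 4 = 6 (sole candidate).
row 5, column 5 = 7 (sole candidate).
row 5, column 6 = 3 (sole candidate).
row 7, column 5 = 1 (sole candidate).
row 7, column 6 = 2 (sole candidate).
row 7, column 7 = 3: row 7 has {1,2,4,5,6}; col 7 has {1,2,4,5,6}; region has {1,2,4,6,7} → only 3 remains.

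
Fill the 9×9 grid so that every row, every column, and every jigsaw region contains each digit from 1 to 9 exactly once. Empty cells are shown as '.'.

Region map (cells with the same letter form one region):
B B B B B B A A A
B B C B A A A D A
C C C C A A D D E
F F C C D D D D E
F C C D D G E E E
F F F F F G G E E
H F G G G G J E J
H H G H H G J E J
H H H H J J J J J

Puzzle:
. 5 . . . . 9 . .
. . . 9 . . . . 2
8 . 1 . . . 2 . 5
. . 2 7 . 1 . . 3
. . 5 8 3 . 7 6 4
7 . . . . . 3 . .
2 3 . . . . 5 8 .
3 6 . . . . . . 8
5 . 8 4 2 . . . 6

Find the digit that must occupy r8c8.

2

r5c2 = 9: row 5 has {3,4,5,6,7,8}; col 2 has {3,5,6}; region has {1,2,5,7,8} → only 9 remains.
r5c6 = 2: row 5 has {3,4,5,6,7,8,9}; col 6 has {1}; region has {3} → only 2 remains.
r8c4 = 1: row 8 has {3,6,8}; col 4 has {4,7,8,9}; region has {2,3,4,5,6,8} → only 1 remains.
r8c7 = 4: row 8 has {1,3,6,8}; col 7 has {2,3,5,7,9}; region has {2,5,6,8} → only 4 remains.
r9c2 = 7: row 9 has {2,4,5,6,8}; col 2 has {3,5,6,9}; region has {1,2,3,4,5,6,8} → only 7 remains.
r9c7 = 1: row 9 has {2,4,5,6,7,8}; col 7 has {2,3,4,5,7,9}; region has {2,4,5,6,8} → only 1 remains.
r3c2 = 4: row 3 has {1,2,5,8}; col 2 has {3,5,6,7,9}; region has {1,2,5,7,8,9} → only 4 remains.
r4c2 = 8: row 4 has {1,2,3,7}; col 2 has {3,4,5,6,7,9}; region has {3,7} → only 8 remains.
r4c7 = 6: row 4 has {1,2,3,7,8}; col 7 has {1,2,3,4,5,7,9}; region has {1,2,3,8} → only 6 remains.
r5c1 = 1: row 5 has {2,3,4,5,6,7,8,9}; col 1 has {2,3,5,7,8}; region has {3,7,8} → only 1 remains.
r6c2 = 2: row 6 has {3,7}; col 2 has {3,4,5,6,7,8,9}; region has {1,3,7,8} → only 2 remains.
r7c4 = 6: row 7 has {2,3,5,8}; col 4 has {1,4,7,8,9}; region has {2,3} → only 6 remains.
r8c5 = 9: row 8 has {1,3,4,6,8}; col 5 has {2,3}; region has {1,2,3,4,5,6,7,8} → only 9 remains.
r8c8 = 2: row 8 has {1,3,4,6,8,9}; col 8 has {6,8}; region has {3,4,5,6,7,8} → only 2 remains.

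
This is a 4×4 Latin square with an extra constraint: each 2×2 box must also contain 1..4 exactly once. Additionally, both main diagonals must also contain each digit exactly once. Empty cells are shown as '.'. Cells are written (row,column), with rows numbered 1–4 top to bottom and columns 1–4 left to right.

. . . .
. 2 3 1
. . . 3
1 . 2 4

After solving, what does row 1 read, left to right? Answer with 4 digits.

3142

(1,1) = 3: row 1 has {}; col 1 has {1}; box has {2}; main diagonal has {2,4} → only 3 remains.
(1,3) = 4: row 1 has {3}; col 3 has {2,3}; box has {1,3} → only 4 remains.
(1,4) = 2: row 1 has {3,4}; col 4 has {1,3,4}; box has {1,3,4}; anti-diagonal has {1,3} → only 2 remains.
(2,1) = 4 (sole candidate).
(3,1) = 2 (sole candidate).
(3,2) = 4 (sole candidate).
(3,3) = 1 (sole candidate).
(4,2) = 3 (sole candidate).
(1,2) = 1: row 1 has {2,3,4}; col 2 has {2,3,4}; box has {2,3,4} → only 1 remains.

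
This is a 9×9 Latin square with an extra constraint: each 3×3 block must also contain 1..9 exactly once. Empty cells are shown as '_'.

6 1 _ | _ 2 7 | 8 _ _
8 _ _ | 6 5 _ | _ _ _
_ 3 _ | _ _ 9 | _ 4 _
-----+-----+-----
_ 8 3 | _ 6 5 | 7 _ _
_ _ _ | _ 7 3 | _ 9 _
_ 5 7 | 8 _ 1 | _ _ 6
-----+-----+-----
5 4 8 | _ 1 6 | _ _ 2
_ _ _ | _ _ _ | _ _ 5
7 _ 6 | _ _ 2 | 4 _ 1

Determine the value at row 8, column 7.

9

row 2, column 6 = 4: row 2 has {5,6,8}; col 6 has {1,2,3,5,6,7,9}; box has {2,5,6,7,9} → only 4 remains.
row 3, column 1 = 2: row 3 has {3,4,9}; col 1 has {5,6,7,8}; box has {1,3,6,8} → only 2 remains.
row 3, column 3 = 5: row 3 has {2,3,4,9}; col 3 has {3,6,7,8}; box has {1,2,3,6,8} → only 5 remains.
row 3, column 4 = 1: row 3 has {2,3,4,5,9}; col 4 has {6,8}; box has {2,4,5,6,7,9} → only 1 remains.
row 3, column 5 = 8: row 3 has {1,2,3,4,5,9}; col 5 has {1,2,5,6,7}; box has {1,2,4,5,6,7,9} → only 8 remains.
row 3, column 7 = 6: row 3 has {1,2,3,4,5,8,9}; col 7 has {4,7,8}; box has {4,8} → only 6 remains.
row 3, column 9 = 7: row 3 has {1,2,3,4,5,6,8,9}; col 9 has {1,2,5,6}; box has {4,6,8} → only 7 remains.
row 4, column 9 = 4: row 4 has {3,5,6,7,8}; col 9 has {1,2,5,6,7}; box has {6,7,9} → only 4 remains.
row 5, column 9 = 8: row 5 has {3,7,9}; col 9 has {1,2,4,5,6,7}; box has {4,6,7,9} → only 8 remains.
row 8, column 6 = 8: row 8 has {5}; col 6 has {1,2,3,4,5,6,7,9}; box has {1,2,6} → only 8 remains.
row 9, column 2 = 9: row 9 has {1,2,4,6,7}; col 2 has {1,3,4,5,8}; box has {4,5,6,7,8} → only 9 remains.
row 9, column 5 = 3: row 9 has {1,2,4,6,7,9}; col 5 has {1,2,5,6,7,8}; box has {1,2,6,8} → only 3 remains.
row 9, column 8 = 8: row 9 has {1,2,3,4,6,7,9}; col 8 has {4,9}; box has {1,2,4,5} → only 8 remains.
row 1, column 4 = 3: row 1 has {1,2,6,7,8}; col 4 has {1,6,8}; box has {1,2,4,5,6,7,8,9} → only 3 remains.
row 1, column 8 = 5: row 1 has {1,2,3,6,7,8}; col 8 has {4,8,9}; box has {4,6,7,8} → only 5 remains.
row 1, column 9 = 9: row 1 has {1,2,3,5,6,7,8}; col 9 has {1,2,4,5,6,7,8}; box has {4,5,6,7,8} → only 9 remains.
row 2, column 2 = 7: row 2 has {4,5,6,8}; col 2 has {1,3,4,5,8,9}; box has {1,2,3,5,6,8} → only 7 remains.
row 2, column 3 = 9: row 2 has {4,5,6,7,8}; col 3 has {3,5,6,7,8}; box has {1,2,3,5,6,7,8} → only 9 remains.
row 2, column 9 = 3: row 2 has {4,5,6,7,8,9}; col 9 has {1,2,4,5,6,7,8,9}; box has {4,5,6,7,8,9} → only 3 remains.
row 8, column 2 = 2: row 8 has {5,8}; col 2 has {1,3,4,5,7,8,9}; box has {4,5,6,7,8,9} → only 2 remains.
row 8, column 3 = 1: row 8 has {2,5,8}; col 3 has {3,5,6,7,8,9}; box has {2,4,5,6,7,8,9} → only 1 remains.
row 9, column 4 = 5: row 9 has {1,2,3,4,6,7,8,9}; col 4 has {1,3,6,8}; box has {1,2,3,6,8} → only 5 remains.
row 1, column 3 = 4: row 1 has {1,2,3,5,6,7,8,9}; col 3 has {1,3,5,6,7,8,9}; box has {1,2,3,5,6,7,8,9} → only 4 remains.
row 5, column 2 = 6: row 5 has {3,7,8,9}; col 2 has {1,2,3,4,5,7,8,9}; box has {3,5,7,8} → only 6 remains.
row 5, column 3 = 2: row 5 has {3,6,7,8,9}; col 3 has {1,3,4,5,6,7,8,9}; box has {3,5,6,7,8} → only 2 remains.
row 5, column 4 = 4: row 5 has {2,3,6,7,8,9}; col 4 has {1,3,5,6,8}; box has {1,3,5,6,7,8} → only 4 remains.
row 6, column 5 = 9: row 6 has {1,5,6,7,8}; col 5 has {1,2,3,5,6,7,8}; box has {1,3,4,5,6,7,8} → only 9 remains.
row 8, column 1 = 3: row 8 has {1,2,5,8}; col 1 has {2,5,6,7,8}; box has {1,2,4,5,6,7,8,9} → only 3 remains.
row 8, column 5 = 4: row 8 has {1,2,3,5,8}; col 5 has {1,2,3,5,6,7,8,9}; box has {1,2,3,5,6,8} → only 4 remains.
row 8, column 7 = 9: row 8 has {1,2,3,4,5,8}; col 7 has {4,6,7,8}; box has {1,2,4,5,8} → only 9 remains.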